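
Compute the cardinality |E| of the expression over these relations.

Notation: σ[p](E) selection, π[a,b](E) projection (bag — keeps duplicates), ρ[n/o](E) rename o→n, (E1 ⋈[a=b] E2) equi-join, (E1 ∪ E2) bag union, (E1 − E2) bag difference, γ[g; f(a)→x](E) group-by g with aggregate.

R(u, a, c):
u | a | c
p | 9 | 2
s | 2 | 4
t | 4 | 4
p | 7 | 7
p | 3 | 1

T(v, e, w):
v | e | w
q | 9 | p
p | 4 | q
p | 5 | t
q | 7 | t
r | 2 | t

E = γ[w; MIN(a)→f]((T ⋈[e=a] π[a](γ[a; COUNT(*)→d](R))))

Row counts bottom-up:
  T → 5
  R → 5
  γ[a; COUNT(*)→d](R) → 5
  π[a](γ[a; COUNT(*)→d](R)) → 5
  (T ⋈[e=a] π[a](γ[a; COUNT(*)→d](R))) → 4
  γ[w; MIN(a)→f]((T ⋈[e=a] π[a](γ[a; COUNT(*)→d](R)))) → 3

|E| = 3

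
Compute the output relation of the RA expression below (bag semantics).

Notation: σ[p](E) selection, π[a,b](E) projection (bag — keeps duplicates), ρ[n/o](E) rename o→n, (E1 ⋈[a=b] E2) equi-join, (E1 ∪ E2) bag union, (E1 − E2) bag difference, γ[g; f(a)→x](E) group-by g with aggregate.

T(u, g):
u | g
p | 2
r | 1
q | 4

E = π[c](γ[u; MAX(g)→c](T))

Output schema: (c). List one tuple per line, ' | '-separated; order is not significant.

Subexpression sizes:
  T → 3
  γ[u; MAX(g)→c](T) → 3
  π[c](γ[u; MAX(g)→c](T)) → 3

== RESULT ==
c
1
2
4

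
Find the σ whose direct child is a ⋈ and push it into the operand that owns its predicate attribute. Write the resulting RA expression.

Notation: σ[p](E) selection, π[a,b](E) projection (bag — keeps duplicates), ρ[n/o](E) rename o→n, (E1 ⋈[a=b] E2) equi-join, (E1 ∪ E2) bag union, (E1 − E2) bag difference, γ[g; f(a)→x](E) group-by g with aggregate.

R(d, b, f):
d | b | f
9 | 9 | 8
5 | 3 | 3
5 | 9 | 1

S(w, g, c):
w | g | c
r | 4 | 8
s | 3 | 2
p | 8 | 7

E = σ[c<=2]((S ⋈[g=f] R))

σ filters on c, owned by the left side.
E' = (σ[c<=2](S) ⋈[g=f] R)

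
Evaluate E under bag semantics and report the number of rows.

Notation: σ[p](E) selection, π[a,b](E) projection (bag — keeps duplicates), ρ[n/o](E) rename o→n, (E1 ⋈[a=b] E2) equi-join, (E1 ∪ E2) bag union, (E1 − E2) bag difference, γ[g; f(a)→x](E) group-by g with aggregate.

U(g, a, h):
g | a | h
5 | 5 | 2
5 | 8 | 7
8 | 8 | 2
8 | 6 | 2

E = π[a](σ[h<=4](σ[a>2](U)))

Row counts bottom-up:
  U → 4
  σ[a>2](U) → 4
  σ[h<=4](σ[a>2](U)) → 3
  π[a](σ[h<=4](σ[a>2](U))) → 3

|E| = 3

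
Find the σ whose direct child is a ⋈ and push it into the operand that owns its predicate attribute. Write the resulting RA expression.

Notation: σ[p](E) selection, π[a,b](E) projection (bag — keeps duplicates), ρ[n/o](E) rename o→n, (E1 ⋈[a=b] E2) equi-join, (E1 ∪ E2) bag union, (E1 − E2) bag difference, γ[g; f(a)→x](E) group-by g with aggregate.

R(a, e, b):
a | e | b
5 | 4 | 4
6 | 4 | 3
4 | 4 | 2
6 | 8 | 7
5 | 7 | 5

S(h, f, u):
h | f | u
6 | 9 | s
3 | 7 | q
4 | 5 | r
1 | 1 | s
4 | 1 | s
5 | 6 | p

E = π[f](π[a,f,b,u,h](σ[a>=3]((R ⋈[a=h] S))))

σ filters on a, owned by the left side.
E' = π[f](π[a,f,b,u,h]((σ[a>=3](R) ⋈[a=h] S)))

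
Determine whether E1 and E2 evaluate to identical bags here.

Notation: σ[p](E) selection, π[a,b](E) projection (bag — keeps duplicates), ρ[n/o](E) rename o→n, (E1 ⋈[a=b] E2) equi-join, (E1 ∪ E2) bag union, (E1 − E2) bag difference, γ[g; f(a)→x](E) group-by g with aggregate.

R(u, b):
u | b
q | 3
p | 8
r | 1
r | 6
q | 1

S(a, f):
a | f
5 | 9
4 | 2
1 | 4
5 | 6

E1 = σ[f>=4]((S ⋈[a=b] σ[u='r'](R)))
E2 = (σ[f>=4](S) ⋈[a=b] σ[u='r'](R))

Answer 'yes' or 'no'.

E1 per-node cardinality:
  S → 4
  R → 5
  σ[u='r'](R) → 2
  (S ⋈[a=b] σ[u='r'](R)) → 1
  σ[f>=4]((S ⋈[a=b] σ[u='r'](R))) → 1
E2 per-node cardinality:
  S → 4
  σ[f>=4](S) → 3
  R → 5
  σ[u='r'](R) → 2
  (σ[f>=4](S) ⋈[a=b] σ[u='r'](R)) → 1

E1 and E2 produce the same multiset:
a | f | u | b
1 | 4 | r | 1

yes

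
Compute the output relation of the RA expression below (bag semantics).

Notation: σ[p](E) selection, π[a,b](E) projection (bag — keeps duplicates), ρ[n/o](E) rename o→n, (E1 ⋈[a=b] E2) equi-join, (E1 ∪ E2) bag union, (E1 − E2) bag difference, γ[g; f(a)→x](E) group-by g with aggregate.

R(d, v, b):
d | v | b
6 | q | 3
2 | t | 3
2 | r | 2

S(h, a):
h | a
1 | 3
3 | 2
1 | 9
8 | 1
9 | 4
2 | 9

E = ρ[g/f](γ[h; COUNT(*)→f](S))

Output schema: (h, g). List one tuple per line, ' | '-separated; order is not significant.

Subexpression sizes:
  S → 6
  γ[h; COUNT(*)→f](S) → 5
  ρ[g/f](γ[h; COUNT(*)→f](S)) → 5

== RESULT ==
h | g
1 | 2
2 | 1
3 | 1
8 | 1
9 | 1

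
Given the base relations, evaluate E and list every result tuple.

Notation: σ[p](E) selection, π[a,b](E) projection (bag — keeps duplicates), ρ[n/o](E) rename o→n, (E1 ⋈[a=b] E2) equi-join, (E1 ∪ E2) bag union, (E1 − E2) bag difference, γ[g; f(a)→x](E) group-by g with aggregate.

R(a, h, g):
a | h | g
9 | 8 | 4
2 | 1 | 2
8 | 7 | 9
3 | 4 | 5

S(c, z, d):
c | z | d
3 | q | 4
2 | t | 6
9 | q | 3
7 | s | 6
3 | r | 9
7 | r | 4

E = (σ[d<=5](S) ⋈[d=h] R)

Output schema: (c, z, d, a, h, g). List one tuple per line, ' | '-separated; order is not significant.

Subexpression sizes:
  S → 6
  σ[d<=5](S) → 3
  R → 4
  (σ[d<=5](S) ⋈[d=h] R) → 2

== RESULT ==
c | z | d | a | h | g
3 | q | 4 | 3 | 4 | 5
7 | r | 4 | 3 | 4 | 5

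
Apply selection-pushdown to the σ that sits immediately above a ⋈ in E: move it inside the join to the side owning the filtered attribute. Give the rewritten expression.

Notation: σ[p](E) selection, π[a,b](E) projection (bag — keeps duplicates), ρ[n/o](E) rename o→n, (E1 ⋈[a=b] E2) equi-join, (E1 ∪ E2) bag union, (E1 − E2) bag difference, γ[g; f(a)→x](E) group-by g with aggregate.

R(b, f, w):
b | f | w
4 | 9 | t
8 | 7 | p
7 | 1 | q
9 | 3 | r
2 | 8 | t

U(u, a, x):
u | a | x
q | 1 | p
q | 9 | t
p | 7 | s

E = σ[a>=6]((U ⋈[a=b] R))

σ filters on a, owned by the left side.
E' = (σ[a>=6](U) ⋈[a=b] R)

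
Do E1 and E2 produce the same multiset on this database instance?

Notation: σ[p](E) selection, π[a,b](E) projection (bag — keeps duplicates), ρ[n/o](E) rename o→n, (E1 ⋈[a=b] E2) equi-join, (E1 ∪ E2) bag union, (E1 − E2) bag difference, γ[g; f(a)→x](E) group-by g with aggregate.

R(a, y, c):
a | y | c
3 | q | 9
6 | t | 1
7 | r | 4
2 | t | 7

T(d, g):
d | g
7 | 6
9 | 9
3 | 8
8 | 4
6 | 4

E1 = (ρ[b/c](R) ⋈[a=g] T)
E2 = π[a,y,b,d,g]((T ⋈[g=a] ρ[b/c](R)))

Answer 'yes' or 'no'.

E1 row counts bottom-up:
  R → 4
  ρ[b/c](R) → 4
  T → 5
  (ρ[b/c](R) ⋈[a=g] T) → 1
E2 row counts bottom-up:
  T → 5
  R → 4
  ρ[b/c](R) → 4
  (T ⋈[g=a] ρ[b/c](R)) → 1
  π[a,y,b,d,g]((T ⋈[g=a] ρ[b/c](R))) → 1

E1 and E2 produce the same multiset:
a | y | b | d | g
6 | t | 1 | 7 | 6

yes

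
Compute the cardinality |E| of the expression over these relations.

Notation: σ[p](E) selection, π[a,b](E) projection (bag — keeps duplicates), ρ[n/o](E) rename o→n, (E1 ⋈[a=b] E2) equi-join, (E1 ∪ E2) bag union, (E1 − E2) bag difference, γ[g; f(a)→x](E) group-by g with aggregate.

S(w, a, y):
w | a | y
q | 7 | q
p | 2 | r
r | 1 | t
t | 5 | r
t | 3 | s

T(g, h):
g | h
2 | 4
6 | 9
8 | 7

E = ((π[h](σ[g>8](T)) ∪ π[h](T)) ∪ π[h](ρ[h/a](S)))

Per-node cardinality:
  T → 3
  σ[g>8](T) → 0
  π[h](σ[g>8](T)) → 0
  T → 3
  π[h](T) → 3
  (π[h](σ[g>8](T)) ∪ π[h](T)) → 3
  S → 5
  ρ[h/a](S) → 5
  π[h](ρ[h/a](S)) → 5
  ((π[h](σ[g>8](T)) ∪ π[h](T)) ∪ π[h](ρ[h/a](S))) → 8

|E| = 8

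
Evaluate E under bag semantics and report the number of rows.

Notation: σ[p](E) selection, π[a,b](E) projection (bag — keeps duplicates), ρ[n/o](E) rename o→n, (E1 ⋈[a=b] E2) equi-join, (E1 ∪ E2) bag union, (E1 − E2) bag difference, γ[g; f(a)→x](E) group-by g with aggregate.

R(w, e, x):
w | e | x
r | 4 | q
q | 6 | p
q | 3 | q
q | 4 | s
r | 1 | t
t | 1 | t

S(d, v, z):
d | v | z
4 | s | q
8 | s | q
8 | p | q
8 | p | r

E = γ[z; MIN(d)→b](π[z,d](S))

Row counts bottom-up:
  S → 4
  π[z,d](S) → 4
  γ[z; MIN(d)→b](π[z,d](S)) → 2

|E| = 2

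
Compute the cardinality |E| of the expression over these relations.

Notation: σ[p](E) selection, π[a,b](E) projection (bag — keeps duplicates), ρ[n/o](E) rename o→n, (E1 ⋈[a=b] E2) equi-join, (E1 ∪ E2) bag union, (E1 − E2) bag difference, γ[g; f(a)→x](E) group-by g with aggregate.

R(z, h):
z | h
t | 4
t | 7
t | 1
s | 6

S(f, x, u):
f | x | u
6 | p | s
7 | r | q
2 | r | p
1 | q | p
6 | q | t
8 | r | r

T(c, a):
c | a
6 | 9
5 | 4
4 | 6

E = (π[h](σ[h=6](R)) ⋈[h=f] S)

Stepwise |·|:
  R → 4
  σ[h=6](R) → 1
  π[h](σ[h=6](R)) → 1
  S → 6
  (π[h](σ[h=6](R)) ⋈[h=f] S) → 2

|E| = 2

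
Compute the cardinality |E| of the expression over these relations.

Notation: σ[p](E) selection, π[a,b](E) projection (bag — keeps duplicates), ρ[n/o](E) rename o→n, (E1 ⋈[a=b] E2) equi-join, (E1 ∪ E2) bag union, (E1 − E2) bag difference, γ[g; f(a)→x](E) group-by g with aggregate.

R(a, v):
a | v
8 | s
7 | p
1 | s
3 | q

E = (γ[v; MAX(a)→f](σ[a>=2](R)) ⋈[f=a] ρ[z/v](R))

Per-node cardinality:
  R → 4
  σ[a>=2](R) → 3
  γ[v; MAX(a)→f](σ[a>=2](R)) → 3
  R → 4
  ρ[z/v](R) → 4
  (γ[v; MAX(a)→f](σ[a>=2](R)) ⋈[f=a] ρ[z/v](R)) → 3

|E| = 3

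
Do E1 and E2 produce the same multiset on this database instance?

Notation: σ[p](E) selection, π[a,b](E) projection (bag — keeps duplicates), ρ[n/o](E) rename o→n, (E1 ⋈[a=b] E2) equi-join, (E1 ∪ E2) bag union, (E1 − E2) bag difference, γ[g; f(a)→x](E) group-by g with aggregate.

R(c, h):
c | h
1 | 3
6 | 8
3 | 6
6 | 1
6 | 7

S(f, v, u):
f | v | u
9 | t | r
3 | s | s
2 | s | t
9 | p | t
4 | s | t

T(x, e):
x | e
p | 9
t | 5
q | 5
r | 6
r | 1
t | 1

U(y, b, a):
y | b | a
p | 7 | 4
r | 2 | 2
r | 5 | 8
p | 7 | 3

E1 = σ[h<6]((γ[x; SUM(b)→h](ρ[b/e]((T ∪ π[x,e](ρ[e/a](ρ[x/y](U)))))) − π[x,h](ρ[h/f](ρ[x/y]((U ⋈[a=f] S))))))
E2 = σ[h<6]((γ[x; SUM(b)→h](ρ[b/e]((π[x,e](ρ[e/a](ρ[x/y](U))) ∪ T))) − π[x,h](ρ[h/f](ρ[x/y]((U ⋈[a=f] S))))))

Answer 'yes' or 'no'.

E1 row counts bottom-up:
  T → 6
  U → 4
  ρ[x/y](U) → 4
  ρ[e/a](ρ[x/y](U)) → 4
  π[x,e](ρ[e/a](ρ[x/y](U))) → 4
  (T ∪ π[x,e](ρ[e/a](ρ[x/y](U)))) → 10
  ρ[b/e]((T ∪ π[x,e](ρ[e/a](ρ[x/y](U))))) → 10
  γ[x; SUM(b)→h](ρ[b/e]((T ∪ π[x,e](ρ[e/a](ρ[x/y](U)))))) → 4
  U → 4
  S → 5
  (U ⋈[a=f] S) → 3
  ρ[x/y]((U ⋈[a=f] S)) → 3
  ρ[h/f](ρ[x/y]((U ⋈[a=f] S))) → 3
  π[x,h](ρ[h/f](ρ[x/y]((U ⋈[a=f] S)))) → 3
  (γ[x; SUM(b)→h](ρ[b/e]((T ∪ π[x,e](ρ[e/a](ρ[x/y](U)))))) − π[x,h](ρ[h/f](ρ[x/y]((U ⋈[a=f] S))))) → 4
  σ[h<6]((γ[x; SUM(b)→h](ρ[b/e]((T ∪ π[x,e](ρ[e/a](ρ[x/y](U)))))) − π[x,h](ρ[h/f](ρ[x/y]((U ⋈[a=f] S)))))) → 1
E2 row counts bottom-up:
  U → 4
  ρ[x/y](U) → 4
  ρ[e/a](ρ[x/y](U)) → 4
  π[x,e](ρ[e/a](ρ[x/y](U))) → 4
  T → 6
  (π[x,e](ρ[e/a](ρ[x/y](U))) ∪ T) → 10
  ρ[b/e]((π[x,e](ρ[e/a](ρ[x/y](U))) ∪ T)) → 10
  γ[x; SUM(b)→h](ρ[b/e]((π[x,e](ρ[e/a](ρ[x/y](U))) ∪ T))) → 4
  U → 4
  S → 5
  (U ⋈[a=f] S) → 3
  ρ[x/y]((U ⋈[a=f] S)) → 3
  ρ[h/f](ρ[x/y]((U ⋈[a=f] S))) → 3
  π[x,h](ρ[h/f](ρ[x/y]((U ⋈[a=f] S)))) → 3
  (γ[x; SUM(b)→h](ρ[b/e]((π[x,e](ρ[e/a](ρ[x/y](U))) ∪ T))) − π[x,h](ρ[h/f](ρ[x/y]((U ⋈[a=f] S))))) → 4
  σ[h<6]((γ[x; SUM(b)→h](ρ[b/e]((π[x,e](ρ[e/a](ρ[x/y](U))) ∪ T))) − π[x,h](ρ[h/f](ρ[x/y]((U ⋈[a=f] S)))))) → 1

E1 and E2 produce the same multiset:
x | h
q | 5

yes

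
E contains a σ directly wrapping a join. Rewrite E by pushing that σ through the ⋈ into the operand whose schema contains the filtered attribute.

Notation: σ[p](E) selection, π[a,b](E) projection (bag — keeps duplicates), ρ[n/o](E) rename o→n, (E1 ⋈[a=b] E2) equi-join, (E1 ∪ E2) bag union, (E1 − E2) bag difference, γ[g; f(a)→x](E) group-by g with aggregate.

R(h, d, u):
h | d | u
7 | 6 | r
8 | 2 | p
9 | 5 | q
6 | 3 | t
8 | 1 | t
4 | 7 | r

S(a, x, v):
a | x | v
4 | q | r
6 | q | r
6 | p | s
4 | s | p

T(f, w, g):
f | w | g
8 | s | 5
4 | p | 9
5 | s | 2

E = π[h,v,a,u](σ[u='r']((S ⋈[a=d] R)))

σ filters on u, owned by the right side.
E' = π[h,v,a,u]((S ⋈[a=d] σ[u='r'](R)))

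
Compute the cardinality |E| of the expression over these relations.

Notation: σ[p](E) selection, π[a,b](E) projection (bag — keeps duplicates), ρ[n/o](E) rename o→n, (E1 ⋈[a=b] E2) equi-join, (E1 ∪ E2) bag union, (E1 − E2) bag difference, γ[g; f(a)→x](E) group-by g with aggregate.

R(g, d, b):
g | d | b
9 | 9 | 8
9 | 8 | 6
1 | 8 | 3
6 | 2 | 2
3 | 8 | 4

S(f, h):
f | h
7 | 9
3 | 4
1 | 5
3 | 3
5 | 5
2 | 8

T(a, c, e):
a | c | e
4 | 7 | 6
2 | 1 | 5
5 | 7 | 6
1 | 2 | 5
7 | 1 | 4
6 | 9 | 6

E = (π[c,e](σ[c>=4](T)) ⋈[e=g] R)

Stepwise |·|:
  T → 6
  σ[c>=4](T) → 3
  π[c,e](σ[c>=4](T)) → 3
  R → 5
  (π[c,e](σ[c>=4](T)) ⋈[e=g] R) → 3

|E| = 3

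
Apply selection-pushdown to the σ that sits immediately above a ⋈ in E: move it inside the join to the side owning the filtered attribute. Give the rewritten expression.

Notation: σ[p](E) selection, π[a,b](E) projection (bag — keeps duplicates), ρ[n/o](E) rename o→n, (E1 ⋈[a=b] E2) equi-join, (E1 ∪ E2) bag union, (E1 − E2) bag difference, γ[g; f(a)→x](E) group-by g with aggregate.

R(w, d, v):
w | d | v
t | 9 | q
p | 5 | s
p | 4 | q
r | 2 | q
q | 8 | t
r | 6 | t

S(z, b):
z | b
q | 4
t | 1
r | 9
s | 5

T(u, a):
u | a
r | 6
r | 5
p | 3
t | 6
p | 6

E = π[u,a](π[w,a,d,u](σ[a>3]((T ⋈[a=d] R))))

σ filters on a, owned by the left side.
E' = π[u,a](π[w,a,d,u]((σ[a>3](T) ⋈[a=d] R)))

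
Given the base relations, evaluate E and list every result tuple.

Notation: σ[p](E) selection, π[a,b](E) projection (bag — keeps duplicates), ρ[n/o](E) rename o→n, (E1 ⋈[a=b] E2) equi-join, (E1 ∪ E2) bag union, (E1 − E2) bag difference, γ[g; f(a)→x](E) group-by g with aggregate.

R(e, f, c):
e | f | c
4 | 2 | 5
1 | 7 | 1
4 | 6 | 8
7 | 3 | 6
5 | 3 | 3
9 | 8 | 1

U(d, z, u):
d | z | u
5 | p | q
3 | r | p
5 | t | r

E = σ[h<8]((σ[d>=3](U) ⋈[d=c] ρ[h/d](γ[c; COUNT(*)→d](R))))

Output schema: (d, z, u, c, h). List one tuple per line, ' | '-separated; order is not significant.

Per-node cardinality:
  U → 3
  σ[d>=3](U) → 3
  R → 6
  γ[c; COUNT(*)→d](R) → 5
  ρ[h/d](γ[c; COUNT(*)→d](R)) → 5
  (σ[d>=3](U) ⋈[d=c] ρ[h/d](γ[c; COUNT(*)→d](R))) → 3
  σ[h<8]((σ[d>=3](U) ⋈[d=c] ρ[h/d](γ[c; COUNT(*)→d](R)))) → 3

== RESULT ==
d | z | u | c | h
3 | r | p | 3 | 1
5 | p | q | 5 | 1
5 | t | r | 5 | 1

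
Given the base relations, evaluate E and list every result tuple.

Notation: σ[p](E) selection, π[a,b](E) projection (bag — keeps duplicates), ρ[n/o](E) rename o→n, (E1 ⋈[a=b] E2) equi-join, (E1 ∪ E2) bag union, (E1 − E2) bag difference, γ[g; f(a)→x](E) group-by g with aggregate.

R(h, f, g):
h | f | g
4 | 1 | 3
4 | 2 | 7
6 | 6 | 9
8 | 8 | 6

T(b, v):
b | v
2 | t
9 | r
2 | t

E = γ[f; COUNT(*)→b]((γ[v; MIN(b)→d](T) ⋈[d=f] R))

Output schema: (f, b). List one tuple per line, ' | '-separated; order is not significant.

Stepwise |·|:
  T → 3
  γ[v; MIN(b)→d](T) → 2
  R → 4
  (γ[v; MIN(b)→d](T) ⋈[d=f] R) → 1
  γ[f; COUNT(*)→b]((γ[v; MIN(b)→d](T) ⋈[d=f] R)) → 1

== RESULT ==
f | b
2 | 1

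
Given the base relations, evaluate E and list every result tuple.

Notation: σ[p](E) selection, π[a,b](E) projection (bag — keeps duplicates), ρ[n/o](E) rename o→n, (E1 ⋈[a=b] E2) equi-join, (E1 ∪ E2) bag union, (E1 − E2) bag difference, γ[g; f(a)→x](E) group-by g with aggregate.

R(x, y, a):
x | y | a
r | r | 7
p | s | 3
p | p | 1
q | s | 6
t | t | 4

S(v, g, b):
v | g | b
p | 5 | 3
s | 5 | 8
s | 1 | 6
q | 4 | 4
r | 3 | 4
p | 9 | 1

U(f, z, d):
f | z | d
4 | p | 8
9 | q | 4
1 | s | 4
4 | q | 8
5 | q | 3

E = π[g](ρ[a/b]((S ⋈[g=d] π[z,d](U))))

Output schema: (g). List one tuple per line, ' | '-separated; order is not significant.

Row counts bottom-up:
  S → 6
  U → 5
  π[z,d](U) → 5
  (S ⋈[g=d] π[z,d](U)) → 3
  ρ[a/b]((S ⋈[g=d] π[z,d](U))) → 3
  π[g](ρ[a/b]((S ⋈[g=d] π[z,d](U)))) → 3

== RESULT ==
g
3
4
4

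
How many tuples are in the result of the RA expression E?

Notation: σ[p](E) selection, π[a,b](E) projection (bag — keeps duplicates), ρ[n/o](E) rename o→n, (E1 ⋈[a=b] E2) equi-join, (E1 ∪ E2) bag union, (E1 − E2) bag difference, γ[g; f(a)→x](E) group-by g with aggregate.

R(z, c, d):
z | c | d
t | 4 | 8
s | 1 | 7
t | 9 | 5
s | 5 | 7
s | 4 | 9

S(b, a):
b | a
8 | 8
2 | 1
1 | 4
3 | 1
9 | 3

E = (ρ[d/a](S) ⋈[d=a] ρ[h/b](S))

Row counts bottom-up:
  S → 5
  ρ[d/a](S) → 5
  S → 5
  ρ[h/b](S) → 5
  (ρ[d/a](S) ⋈[d=a] ρ[h/b](S)) → 7

|E| = 7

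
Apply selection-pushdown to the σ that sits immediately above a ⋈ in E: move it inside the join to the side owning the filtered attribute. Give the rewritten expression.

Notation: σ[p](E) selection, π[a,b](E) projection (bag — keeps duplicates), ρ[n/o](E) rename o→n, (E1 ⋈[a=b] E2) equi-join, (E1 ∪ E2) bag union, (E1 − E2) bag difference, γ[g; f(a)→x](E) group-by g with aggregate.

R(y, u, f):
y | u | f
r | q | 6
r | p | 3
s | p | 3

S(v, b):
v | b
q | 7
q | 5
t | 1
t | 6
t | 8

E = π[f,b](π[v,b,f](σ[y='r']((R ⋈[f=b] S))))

σ filters on y, owned by the left side.
E' = π[f,b](π[v,b,f]((σ[y='r'](R) ⋈[f=b] S)))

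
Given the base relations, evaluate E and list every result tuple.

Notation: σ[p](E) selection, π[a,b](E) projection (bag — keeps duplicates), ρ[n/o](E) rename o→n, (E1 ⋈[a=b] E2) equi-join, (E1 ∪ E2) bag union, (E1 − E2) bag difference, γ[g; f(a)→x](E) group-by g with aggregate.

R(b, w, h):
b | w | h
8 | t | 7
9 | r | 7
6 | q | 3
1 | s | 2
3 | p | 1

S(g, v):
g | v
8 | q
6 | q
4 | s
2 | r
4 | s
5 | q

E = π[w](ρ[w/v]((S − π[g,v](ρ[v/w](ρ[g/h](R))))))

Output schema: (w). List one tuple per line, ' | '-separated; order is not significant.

Stepwise |·|:
  S → 6
  R → 5
  ρ[g/h](R) → 5
  ρ[v/w](ρ[g/h](R)) → 5
  π[g,v](ρ[v/w](ρ[g/h](R))) → 5
  (S − π[g,v](ρ[v/w](ρ[g/h](R)))) → 6
  ρ[w/v]((S − π[g,v](ρ[v/w](ρ[g/h](R))))) → 6
  π[w](ρ[w/v]((S − π[g,v](ρ[v/w](ρ[g/h](R)))))) → 6

== RESULT ==
w
q
q
q
r
s
s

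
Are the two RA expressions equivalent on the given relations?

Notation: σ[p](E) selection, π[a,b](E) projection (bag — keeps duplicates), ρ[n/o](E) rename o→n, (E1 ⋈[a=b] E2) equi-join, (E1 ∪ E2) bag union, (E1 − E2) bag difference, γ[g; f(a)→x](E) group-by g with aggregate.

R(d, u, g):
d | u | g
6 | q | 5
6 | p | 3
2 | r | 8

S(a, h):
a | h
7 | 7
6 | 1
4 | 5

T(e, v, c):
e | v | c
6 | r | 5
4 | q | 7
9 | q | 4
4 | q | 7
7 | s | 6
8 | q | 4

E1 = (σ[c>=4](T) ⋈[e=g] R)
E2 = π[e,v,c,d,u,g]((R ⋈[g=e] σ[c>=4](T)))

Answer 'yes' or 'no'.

E1 stepwise |·|:
  T → 6
  σ[c>=4](T) → 6
  R → 3
  (σ[c>=4](T) ⋈[e=g] R) → 1
E2 stepwise |·|:
  R → 3
  T → 6
  σ[c>=4](T) → 6
  (R ⋈[g=e] σ[c>=4](T)) → 1
  π[e,v,c,d,u,g]((R ⋈[g=e] σ[c>=4](T))) → 1

E1 and E2 produce the same multiset:
e | v | c | d | u | g
8 | q | 4 | 2 | r | 8

yes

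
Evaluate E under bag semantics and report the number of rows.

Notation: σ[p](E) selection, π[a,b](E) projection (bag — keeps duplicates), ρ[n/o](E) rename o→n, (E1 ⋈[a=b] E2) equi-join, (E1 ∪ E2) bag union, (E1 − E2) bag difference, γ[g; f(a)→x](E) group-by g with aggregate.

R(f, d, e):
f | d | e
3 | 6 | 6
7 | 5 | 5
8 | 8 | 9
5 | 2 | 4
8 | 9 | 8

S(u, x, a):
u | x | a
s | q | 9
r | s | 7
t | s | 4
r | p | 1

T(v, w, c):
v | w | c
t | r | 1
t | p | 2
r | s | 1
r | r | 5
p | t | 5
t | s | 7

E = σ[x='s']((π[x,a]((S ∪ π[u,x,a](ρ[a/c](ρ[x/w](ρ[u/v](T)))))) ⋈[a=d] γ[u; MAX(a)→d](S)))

Per-node cardinality:
  S → 4
  T → 6
  ρ[u/v](T) → 6
  ρ[x/w](ρ[u/v](T)) → 6
  ρ[a/c](ρ[x/w](ρ[u/v](T))) → 6
  π[u,x,a](ρ[a/c](ρ[x/w](ρ[u/v](T)))) → 6
  (S ∪ π[u,x,a](ρ[a/c](ρ[x/w](ρ[u/v](T))))) → 10
  π[x,a]((S ∪ π[u,x,a](ρ[a/c](ρ[x/w](ρ[u/v](T)))))) → 10
  S → 4
  γ[u; MAX(a)→d](S) → 3
  (π[x,a]((S ∪ π[u,x,a](ρ[a/c](ρ[x/w](ρ[u/v](T)))))) ⋈[a=d] γ[u; MAX(a)→d](S)) → 4
  σ[x='s']((π[x,a]((S ∪ π[u,x,a](ρ[a/c](ρ[x/w](ρ[u/v](T)))))) ⋈[a=d] γ[u; MAX(a)→d](S))) → 3

|E| = 3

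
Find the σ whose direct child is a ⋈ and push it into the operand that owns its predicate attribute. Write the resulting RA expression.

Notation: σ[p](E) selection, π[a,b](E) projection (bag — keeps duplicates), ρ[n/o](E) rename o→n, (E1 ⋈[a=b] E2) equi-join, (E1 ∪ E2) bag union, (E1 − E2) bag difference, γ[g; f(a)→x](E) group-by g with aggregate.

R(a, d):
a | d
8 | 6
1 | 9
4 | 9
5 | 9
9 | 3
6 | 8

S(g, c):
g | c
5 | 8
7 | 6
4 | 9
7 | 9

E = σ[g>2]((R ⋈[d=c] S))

σ filters on g, owned by the right side.
E' = (R ⋈[d=c] σ[g>2](S))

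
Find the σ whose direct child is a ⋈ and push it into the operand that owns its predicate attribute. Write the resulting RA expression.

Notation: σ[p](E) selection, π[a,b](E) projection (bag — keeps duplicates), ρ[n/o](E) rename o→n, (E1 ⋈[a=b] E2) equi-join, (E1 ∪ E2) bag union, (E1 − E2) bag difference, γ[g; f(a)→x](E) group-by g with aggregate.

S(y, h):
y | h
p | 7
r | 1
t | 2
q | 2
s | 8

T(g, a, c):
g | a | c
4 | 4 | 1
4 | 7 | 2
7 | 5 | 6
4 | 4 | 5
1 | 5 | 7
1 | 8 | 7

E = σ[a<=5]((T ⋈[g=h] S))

σ filters on a, owned by the left side.
E' = (σ[a<=5](T) ⋈[g=h] S)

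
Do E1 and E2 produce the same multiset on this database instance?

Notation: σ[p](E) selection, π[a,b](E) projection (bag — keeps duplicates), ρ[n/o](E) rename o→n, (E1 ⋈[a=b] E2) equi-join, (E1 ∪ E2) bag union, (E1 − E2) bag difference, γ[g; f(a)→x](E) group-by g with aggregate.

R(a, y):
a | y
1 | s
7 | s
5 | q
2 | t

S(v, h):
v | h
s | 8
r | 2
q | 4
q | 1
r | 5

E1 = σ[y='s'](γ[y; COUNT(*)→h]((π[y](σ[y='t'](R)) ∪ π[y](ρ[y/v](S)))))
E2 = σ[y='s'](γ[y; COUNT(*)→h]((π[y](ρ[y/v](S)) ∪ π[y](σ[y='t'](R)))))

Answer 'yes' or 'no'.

E1 row counts bottom-up:
  R → 4
  σ[y='t'](R) → 1
  π[y](σ[y='t'](R)) → 1
  S → 5
  ρ[y/v](S) → 5
  π[y](ρ[y/v](S)) → 5
  (π[y](σ[y='t'](R)) ∪ π[y](ρ[y/v](S))) → 6
  γ[y; COUNT(*)→h]((π[y](σ[y='t'](R)) ∪ π[y](ρ[y/v](S)))) → 4
  σ[y='s'](γ[y; COUNT(*)→h]((π[y](σ[y='t'](R)) ∪ π[y](ρ[y/v](S))))) → 1
E2 row counts bottom-up:
  S → 5
  ρ[y/v](S) → 5
  π[y](ρ[y/v](S)) → 5
  R → 4
  σ[y='t'](R) → 1
  π[y](σ[y='t'](R)) → 1
  (π[y](ρ[y/v](S)) ∪ π[y](σ[y='t'](R))) → 6
  γ[y; COUNT(*)→h]((π[y](ρ[y/v](S)) ∪ π[y](σ[y='t'](R)))) → 4
  σ[y='s'](γ[y; COUNT(*)→h]((π[y](ρ[y/v](S)) ∪ π[y](σ[y='t'](R))))) → 1

E1 and E2 produce the same multiset:
y | h
s | 1

yes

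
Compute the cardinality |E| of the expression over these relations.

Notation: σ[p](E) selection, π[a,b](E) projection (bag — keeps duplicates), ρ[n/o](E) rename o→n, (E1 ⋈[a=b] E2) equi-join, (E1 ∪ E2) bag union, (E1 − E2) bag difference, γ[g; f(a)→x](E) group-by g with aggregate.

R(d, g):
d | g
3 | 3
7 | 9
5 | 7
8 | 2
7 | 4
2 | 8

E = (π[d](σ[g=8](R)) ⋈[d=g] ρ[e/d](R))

Subexpression sizes:
  R → 6
  σ[g=8](R) → 1
  π[d](σ[g=8](R)) → 1
  R → 6
  ρ[e/d](R) → 6
  (π[d](σ[g=8](R)) ⋈[d=g] ρ[e/d](R)) → 1

|E| = 1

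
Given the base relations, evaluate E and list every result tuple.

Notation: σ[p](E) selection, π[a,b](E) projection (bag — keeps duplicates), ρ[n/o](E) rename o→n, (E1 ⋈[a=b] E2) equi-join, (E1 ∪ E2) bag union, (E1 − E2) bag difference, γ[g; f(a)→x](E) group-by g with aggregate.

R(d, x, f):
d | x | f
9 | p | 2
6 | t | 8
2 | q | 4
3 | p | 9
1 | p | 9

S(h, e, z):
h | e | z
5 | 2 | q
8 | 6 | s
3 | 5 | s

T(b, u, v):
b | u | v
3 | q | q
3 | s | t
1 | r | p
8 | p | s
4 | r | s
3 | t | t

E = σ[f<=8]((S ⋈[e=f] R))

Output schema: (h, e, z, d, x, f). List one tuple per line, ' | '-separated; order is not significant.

Stepwise |·|:
  S → 3
  R → 5
  (S ⋈[e=f] R) → 1
  σ[f<=8]((S ⋈[e=f] R)) → 1

== RESULT ==
h | e | z | d | x | f
5 | 2 | q | 9 | p | 2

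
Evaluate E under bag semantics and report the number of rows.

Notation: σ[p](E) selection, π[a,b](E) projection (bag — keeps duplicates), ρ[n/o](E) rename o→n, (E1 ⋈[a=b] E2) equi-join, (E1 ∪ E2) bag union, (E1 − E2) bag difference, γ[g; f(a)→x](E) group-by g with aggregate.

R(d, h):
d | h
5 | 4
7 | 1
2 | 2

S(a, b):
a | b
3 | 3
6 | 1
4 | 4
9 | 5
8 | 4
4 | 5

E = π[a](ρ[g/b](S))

Row counts bottom-up:
  S → 6
  ρ[g/b](S) → 6
  π[a](ρ[g/b](S)) → 6

|E| = 6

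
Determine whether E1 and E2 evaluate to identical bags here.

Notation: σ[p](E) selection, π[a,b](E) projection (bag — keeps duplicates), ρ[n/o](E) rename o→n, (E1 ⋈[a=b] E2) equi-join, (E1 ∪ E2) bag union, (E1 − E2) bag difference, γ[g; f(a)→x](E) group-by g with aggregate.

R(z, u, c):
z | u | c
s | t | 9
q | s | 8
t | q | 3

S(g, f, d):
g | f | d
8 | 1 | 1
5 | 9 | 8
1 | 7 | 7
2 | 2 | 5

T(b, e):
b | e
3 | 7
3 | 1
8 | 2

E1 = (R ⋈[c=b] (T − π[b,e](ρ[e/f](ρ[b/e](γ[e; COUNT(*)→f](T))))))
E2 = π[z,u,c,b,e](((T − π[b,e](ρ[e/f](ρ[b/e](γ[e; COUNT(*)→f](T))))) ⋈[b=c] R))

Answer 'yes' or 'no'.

E1 per-node cardinality:
  R → 3
  T → 3
  T → 3
  γ[e; COUNT(*)→f](T) → 3
  ρ[b/e](γ[e; COUNT(*)→f](T)) → 3
  ρ[e/f](ρ[b/e](γ[e; COUNT(*)→f](T))) → 3
  π[b,e](ρ[e/f](ρ[b/e](γ[e; COUNT(*)→f](T)))) → 3
  (T − π[b,e](ρ[e/f](ρ[b/e](γ[e; COUNT(*)→f](T))))) → 3
  (R ⋈[c=b] (T − π[b,e](ρ[e/f](ρ[b/e](γ[e; COUNT(*)→f](T)))))) → 3
E2 per-node cardinality:
  T → 3
  T → 3
  γ[e; COUNT(*)→f](T) → 3
  ρ[b/e](γ[e; COUNT(*)→f](T)) → 3
  ρ[e/f](ρ[b/e](γ[e; COUNT(*)→f](T))) → 3
  π[b,e](ρ[e/f](ρ[b/e](γ[e; COUNT(*)→f](T)))) → 3
  (T − π[b,e](ρ[e/f](ρ[b/e](γ[e; COUNT(*)→f](T))))) → 3
  R → 3
  ((T − π[b,e](ρ[e/f](ρ[b/e](γ[e; COUNT(*)→f](T))))) ⋈[b=c] R) → 3
  π[z,u,c,b,e](((T − π[b,e](ρ[e/f](ρ[b/e](γ[e; COUNT(*)→f](T))))) ⋈[b=c] R)) → 3

E1 and E2 produce the same multiset:
z | u | c | b | e
q | s | 8 | 8 | 2
t | q | 3 | 3 | 1
t | q | 3 | 3 | 7

yes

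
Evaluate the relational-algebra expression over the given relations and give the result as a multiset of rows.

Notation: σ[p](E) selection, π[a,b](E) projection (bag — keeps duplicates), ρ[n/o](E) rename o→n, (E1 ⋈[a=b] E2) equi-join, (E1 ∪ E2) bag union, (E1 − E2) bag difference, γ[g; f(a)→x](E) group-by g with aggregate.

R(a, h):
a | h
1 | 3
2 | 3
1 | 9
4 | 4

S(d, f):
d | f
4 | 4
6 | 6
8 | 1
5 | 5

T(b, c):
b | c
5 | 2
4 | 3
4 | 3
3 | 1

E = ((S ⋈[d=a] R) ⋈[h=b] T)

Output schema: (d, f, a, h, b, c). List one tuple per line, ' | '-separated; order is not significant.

Per-node cardinality:
  S → 4
  R → 4
  (S ⋈[d=a] R) → 1
  T → 4
  ((S ⋈[d=a] R) ⋈[h=b] T) → 2

== RESULT ==
d | f | a | h | b | c
4 | 4 | 4 | 4 | 4 | 3
4 | 4 | 4 | 4 | 4 | 3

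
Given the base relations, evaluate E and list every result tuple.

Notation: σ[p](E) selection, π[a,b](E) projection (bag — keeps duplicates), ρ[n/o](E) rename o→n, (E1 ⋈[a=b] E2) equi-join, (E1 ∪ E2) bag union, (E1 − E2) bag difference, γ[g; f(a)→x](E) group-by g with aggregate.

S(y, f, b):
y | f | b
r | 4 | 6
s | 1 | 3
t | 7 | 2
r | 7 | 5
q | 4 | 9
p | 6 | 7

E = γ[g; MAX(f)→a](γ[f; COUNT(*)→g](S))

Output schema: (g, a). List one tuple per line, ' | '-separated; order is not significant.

Row counts bottom-up:
  S → 6
  γ[f; COUNT(*)→g](S) → 4
  γ[g; MAX(f)→a](γ[f; COUNT(*)→g](S)) → 2

== RESULT ==
g | a
1 | 6
2 | 7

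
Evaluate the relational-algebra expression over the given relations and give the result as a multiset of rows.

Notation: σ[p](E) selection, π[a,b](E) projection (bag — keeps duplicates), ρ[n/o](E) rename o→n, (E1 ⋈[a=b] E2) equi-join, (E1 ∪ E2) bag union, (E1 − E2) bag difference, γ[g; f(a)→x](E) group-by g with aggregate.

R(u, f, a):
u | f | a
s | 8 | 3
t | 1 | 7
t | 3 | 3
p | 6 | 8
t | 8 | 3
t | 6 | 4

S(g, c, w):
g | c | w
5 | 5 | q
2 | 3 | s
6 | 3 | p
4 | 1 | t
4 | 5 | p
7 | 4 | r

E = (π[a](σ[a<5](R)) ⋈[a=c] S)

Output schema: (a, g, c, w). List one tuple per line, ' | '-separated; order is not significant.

Per-node cardinality:
  R → 6
  σ[a<5](R) → 4
  π[a](σ[a<5](R)) → 4
  S → 6
  (π[a](σ[a<5](R)) ⋈[a=c] S) → 7

== RESULT ==
a | g | c | w
3 | 2 | 3 | s
3 | 2 | 3 | s
3 | 2 | 3 | s
3 | 6 | 3 | p
3 | 6 | 3 | p
3 | 6 | 3 | p
4 | 7 | 4 | r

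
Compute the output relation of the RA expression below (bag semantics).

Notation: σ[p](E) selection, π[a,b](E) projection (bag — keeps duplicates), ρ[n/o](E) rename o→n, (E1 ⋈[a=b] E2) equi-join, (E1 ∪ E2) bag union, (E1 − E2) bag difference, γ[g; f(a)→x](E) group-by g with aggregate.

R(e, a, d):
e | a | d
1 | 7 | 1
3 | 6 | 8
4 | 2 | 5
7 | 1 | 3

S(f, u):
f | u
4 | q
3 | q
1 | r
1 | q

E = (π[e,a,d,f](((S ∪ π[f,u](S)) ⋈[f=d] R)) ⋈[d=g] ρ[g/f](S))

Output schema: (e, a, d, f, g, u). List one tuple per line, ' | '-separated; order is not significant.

Per-node cardinality:
  S → 4
  S → 4
  π[f,u](S) → 4
  (S ∪ π[f,u](S)) → 8
  R → 4
  ((S ∪ π[f,u](S)) ⋈[f=d] R) → 6
  π[e,a,d,f](((S ∪ π[f,u](S)) ⋈[f=d] R)) → 6
  S → 4
  ρ[g/f](S) → 4
  (π[e,a,d,f](((S ∪ π[f,u](S)) ⋈[f=d] R)) ⋈[d=g] ρ[g/f](S)) → 10

== RESULT ==
e | a | d | f | g | u
1 | 7 | 1 | 1 | 1 | q
1 | 7 | 1 | 1 | 1 | q
1 | 7 | 1 | 1 | 1 | q
1 | 7 | 1 | 1 | 1 | q
1 | 7 | 1 | 1 | 1 | r
1 | 7 | 1 | 1 | 1 | r
1 | 7 | 1 | 1 | 1 | r
1 | 7 | 1 | 1 | 1 | r
7 | 1 | 3 | 3 | 3 | q
7 | 1 | 3 | 3 | 3 | q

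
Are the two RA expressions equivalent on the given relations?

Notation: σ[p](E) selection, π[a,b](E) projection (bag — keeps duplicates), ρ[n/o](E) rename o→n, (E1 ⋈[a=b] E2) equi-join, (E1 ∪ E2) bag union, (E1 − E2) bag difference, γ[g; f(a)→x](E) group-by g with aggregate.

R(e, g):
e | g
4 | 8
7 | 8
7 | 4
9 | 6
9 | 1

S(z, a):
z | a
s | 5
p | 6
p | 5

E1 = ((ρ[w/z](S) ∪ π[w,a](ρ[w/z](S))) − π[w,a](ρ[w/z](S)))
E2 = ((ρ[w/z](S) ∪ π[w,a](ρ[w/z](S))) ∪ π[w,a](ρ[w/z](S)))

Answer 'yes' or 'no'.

E1 row counts bottom-up:
  S → 3
  ρ[w/z](S) → 3
  S → 3
  ρ[w/z](S) → 3
  π[w,a](ρ[w/z](S)) → 3
  (ρ[w/z](S) ∪ π[w,a](ρ[w/z](S))) → 6
  S → 3
  ρ[w/z](S) → 3
  π[w,a](ρ[w/z](S)) → 3
  ((ρ[w/z](S) ∪ π[w,a](ρ[w/z](S))) − π[w,a](ρ[w/z](S))) → 3
E2 row counts bottom-up:
  S → 3
  ρ[w/z](S) → 3
  S → 3
  ρ[w/z](S) → 3
  π[w,a](ρ[w/z](S)) → 3
  (ρ[w/z](S) ∪ π[w,a](ρ[w/z](S))) → 6
  S → 3
  ρ[w/z](S) → 3
  π[w,a](ρ[w/z](S)) → 3
  ((ρ[w/z](S) ∪ π[w,a](ρ[w/z](S))) ∪ π[w,a](ρ[w/z](S))) → 9

E1 result:
w | a
p | 5
p | 6
s | 5
E2 result:
w | a
p | 5
p | 5
p | 5
p | 6
p | 6
p | 6
s | 5
s | 5
s | 5
Witness: ('p', 5) appears 1× in E1 but 3× in E2.

no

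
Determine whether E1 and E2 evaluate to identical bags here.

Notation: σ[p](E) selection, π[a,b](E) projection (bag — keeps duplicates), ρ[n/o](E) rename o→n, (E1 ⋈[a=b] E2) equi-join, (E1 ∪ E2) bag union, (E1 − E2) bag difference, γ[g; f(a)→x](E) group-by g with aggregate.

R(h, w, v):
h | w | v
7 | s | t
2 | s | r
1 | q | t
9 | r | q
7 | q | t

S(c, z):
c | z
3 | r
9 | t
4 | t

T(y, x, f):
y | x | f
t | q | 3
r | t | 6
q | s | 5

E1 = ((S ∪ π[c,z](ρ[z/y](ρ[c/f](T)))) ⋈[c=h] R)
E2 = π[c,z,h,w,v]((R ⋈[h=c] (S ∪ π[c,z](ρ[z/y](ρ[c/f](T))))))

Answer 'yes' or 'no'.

E1 subexpression sizes:
  S → 3
  T → 3
  ρ[c/f](T) → 3
  ρ[z/y](ρ[c/f](T)) → 3
  π[c,z](ρ[z/y](ρ[c/f](T))) → 3
  (S ∪ π[c,z](ρ[z/y](ρ[c/f](T)))) → 6
  R → 5
  ((S ∪ π[c,z](ρ[z/y](ρ[c/f](T)))) ⋈[c=h] R) → 1
E2 subexpression sizes:
  R → 5
  S → 3
  T → 3
  ρ[c/f](T) → 3
  ρ[z/y](ρ[c/f](T)) → 3
  π[c,z](ρ[z/y](ρ[c/f](T))) → 3
  (S ∪ π[c,z](ρ[z/y](ρ[c/f](T)))) → 6
  (R ⋈[h=c] (S ∪ π[c,z](ρ[z/y](ρ[c/f](T))))) → 1
  π[c,z,h,w,v]((R ⋈[h=c] (S ∪ π[c,z](ρ[z/y](ρ[c/f](T)))))) → 1

E1 and E2 produce the same multiset:
c | z | h | w | v
9 | t | 9 | r | q

yes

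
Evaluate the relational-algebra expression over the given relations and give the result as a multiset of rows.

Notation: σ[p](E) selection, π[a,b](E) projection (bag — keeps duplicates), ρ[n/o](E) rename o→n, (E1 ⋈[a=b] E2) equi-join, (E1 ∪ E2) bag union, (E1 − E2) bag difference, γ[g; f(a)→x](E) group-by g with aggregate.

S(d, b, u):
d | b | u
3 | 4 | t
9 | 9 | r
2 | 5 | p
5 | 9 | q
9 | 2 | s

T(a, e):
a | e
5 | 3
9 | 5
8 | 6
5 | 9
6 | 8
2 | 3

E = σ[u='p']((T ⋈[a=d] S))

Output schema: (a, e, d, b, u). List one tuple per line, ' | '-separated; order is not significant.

Stepwise |·|:
  T → 6
  S → 5
  (T ⋈[a=d] S) → 5
  σ[u='p']((T ⋈[a=d] S)) → 1

== RESULT ==
a | e | d | b | u
2 | 3 | 2 | 5 | p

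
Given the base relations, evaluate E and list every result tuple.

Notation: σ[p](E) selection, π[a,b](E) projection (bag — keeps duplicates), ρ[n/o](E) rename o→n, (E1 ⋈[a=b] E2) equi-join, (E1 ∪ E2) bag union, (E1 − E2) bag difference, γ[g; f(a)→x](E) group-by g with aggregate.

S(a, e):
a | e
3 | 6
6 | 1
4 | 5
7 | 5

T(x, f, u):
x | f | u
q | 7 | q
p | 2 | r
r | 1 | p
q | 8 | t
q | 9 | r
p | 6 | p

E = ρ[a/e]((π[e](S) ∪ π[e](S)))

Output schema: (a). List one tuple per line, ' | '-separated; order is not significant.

Per-node cardinality:
  S → 4
  π[e](S) → 4
  S → 4
  π[e](S) → 4
  (π[e](S) ∪ π[e](S)) → 8
  ρ[a/e]((π[e](S) ∪ π[e](S))) → 8

== RESULT ==
a
1
1
5
5
5
5
6
6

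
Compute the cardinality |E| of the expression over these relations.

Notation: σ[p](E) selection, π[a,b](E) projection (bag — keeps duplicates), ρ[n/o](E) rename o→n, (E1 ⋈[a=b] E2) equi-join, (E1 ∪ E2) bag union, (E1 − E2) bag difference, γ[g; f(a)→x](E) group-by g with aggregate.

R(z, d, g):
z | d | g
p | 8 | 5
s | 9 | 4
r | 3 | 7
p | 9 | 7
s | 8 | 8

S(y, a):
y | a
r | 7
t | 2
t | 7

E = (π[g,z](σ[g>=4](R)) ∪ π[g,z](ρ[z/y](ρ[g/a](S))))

Per-node cardinality:
  R → 5
  σ[g>=4](R) → 5
  π[g,z](σ[g>=4](R)) → 5
  S → 3
  ρ[g/a](S) → 3
  ρ[z/y](ρ[g/a](S)) → 3
  π[g,z](ρ[z/y](ρ[g/a](S))) → 3
  (π[g,z](σ[g>=4](R)) ∪ π[g,z](ρ[z/y](ρ[g/a](S)))) → 8

|E| = 8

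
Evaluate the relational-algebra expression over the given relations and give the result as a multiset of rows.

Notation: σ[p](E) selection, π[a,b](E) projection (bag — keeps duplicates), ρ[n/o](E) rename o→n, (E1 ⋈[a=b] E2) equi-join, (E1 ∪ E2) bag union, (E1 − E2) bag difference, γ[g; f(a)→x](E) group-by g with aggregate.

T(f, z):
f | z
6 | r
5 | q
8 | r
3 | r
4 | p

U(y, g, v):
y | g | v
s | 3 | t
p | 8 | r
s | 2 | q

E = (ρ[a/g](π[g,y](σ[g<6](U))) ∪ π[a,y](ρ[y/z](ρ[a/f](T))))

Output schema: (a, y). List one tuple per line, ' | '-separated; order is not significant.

Subexpression sizes:
  U → 3
  σ[g<6](U) → 2
  π[g,y](σ[g<6](U)) → 2
  ρ[a/g](π[g,y](σ[g<6](U))) → 2
  T → 5
  ρ[a/f](T) → 5
  ρ[y/z](ρ[a/f](T)) → 5
  π[a,y](ρ[y/z](ρ[a/f](T))) → 5
  (ρ[a/g](π[g,y](σ[g<6](U))) ∪ π[a,y](ρ[y/z](ρ[a/f](T)))) → 7

== RESULT ==
a | y
2 | s
3 | r
3 | s
4 | p
5 | q
6 | r
8 | r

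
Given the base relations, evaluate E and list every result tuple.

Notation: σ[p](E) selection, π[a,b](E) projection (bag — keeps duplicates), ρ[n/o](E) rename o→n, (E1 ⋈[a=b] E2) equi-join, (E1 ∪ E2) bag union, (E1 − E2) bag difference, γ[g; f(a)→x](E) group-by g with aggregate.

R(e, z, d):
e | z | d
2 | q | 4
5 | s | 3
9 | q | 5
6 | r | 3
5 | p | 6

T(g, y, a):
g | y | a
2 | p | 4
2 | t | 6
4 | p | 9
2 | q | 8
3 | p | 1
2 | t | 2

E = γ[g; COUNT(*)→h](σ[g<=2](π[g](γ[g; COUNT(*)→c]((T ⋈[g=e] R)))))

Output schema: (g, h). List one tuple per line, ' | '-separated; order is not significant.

Subexpression sizes:
  T → 6
  R → 5
  (T ⋈[g=e] R) → 4
  γ[g; COUNT(*)→c]((T ⋈[g=e] R)) → 1
  π[g](γ[g; COUNT(*)→c]((T ⋈[g=e] R))) → 1
  σ[g<=2](π[g](γ[g; COUNT(*)→c]((T ⋈[g=e] R)))) → 1
  γ[g; COUNT(*)→h](σ[g<=2](π[g](γ[g; COUNT(*)→c]((T ⋈[g=e] R))))) → 1

== RESULT ==
g | h
2 | 1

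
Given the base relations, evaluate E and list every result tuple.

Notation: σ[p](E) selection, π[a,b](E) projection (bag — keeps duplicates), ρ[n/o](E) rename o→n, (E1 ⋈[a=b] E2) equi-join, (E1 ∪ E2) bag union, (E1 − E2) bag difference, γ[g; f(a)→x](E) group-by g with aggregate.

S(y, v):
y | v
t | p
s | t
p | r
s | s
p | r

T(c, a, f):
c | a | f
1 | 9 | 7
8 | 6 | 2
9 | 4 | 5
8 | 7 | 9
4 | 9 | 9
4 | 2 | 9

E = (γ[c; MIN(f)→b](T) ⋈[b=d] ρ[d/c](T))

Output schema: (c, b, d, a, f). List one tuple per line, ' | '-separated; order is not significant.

Row counts bottom-up:
  T → 6
  γ[c; MIN(f)→b](T) → 4
  T → 6
  ρ[d/c](T) → 6
  (γ[c; MIN(f)→b](T) ⋈[b=d] ρ[d/c](T)) → 1

== RESULT ==
c | b | d | a | f
4 | 9 | 9 | 4 | 5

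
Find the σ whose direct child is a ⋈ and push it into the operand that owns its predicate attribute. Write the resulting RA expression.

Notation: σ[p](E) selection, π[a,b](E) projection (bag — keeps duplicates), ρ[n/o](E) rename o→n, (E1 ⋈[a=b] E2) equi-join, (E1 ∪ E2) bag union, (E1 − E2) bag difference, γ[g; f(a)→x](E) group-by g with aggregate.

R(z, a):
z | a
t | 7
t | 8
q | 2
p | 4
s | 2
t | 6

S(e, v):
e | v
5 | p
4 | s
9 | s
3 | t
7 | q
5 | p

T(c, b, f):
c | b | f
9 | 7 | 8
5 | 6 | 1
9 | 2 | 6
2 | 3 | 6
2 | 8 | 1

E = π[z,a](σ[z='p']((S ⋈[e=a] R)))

σ filters on z, owned by the right side.
E' = π[z,a]((S ⋈[e=a] σ[z='p'](R)))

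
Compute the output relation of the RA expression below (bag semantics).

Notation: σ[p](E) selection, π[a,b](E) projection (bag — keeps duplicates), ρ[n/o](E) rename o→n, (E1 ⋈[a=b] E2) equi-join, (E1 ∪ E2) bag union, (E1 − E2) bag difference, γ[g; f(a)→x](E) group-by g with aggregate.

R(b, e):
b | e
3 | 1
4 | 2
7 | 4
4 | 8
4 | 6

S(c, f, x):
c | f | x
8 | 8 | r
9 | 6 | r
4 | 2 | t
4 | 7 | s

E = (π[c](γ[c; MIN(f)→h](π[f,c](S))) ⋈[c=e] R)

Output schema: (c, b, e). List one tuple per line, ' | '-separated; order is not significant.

Per-node cardinality:
  S → 4
  π[f,c](S) → 4
  γ[c; MIN(f)→h](π[f,c](S)) → 3
  π[c](γ[c; MIN(f)→h](π[f,c](S))) → 3
  R → 5
  (π[c](γ[c; MIN(f)→h](π[f,c](S))) ⋈[c=e] R) → 2

== RESULT ==
c | b | e
4 | 7 | 4
8 | 4 | 8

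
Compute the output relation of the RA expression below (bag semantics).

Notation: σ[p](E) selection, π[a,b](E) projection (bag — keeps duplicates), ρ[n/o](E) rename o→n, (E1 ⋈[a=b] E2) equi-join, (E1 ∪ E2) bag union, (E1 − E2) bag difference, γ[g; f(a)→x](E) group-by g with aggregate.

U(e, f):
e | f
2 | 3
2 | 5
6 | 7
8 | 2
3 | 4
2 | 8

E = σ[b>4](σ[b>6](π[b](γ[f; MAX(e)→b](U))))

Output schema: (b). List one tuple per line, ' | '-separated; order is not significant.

Subexpression sizes:
  U → 6
  γ[f; MAX(e)→b](U) → 6
  π[b](γ[f; MAX(e)→b](U)) → 6
  σ[b>6](π[b](γ[f; MAX(e)→b](U))) → 1
  σ[b>4](σ[b>6](π[b](γ[f; MAX(e)→b](U)))) → 1

== RESULT ==
b
8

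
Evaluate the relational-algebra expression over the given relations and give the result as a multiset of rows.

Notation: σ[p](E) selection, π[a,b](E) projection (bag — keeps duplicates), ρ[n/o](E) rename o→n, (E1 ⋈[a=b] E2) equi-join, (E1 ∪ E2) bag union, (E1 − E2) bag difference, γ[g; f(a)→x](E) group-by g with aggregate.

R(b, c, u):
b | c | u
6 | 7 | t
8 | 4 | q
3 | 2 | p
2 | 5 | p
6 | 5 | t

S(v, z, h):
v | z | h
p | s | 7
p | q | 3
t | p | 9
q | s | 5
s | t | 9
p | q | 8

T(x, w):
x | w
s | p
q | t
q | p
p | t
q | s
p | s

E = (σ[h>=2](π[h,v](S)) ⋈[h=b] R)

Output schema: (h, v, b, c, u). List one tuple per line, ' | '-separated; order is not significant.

Per-node cardinality:
  S → 6
  π[h,v](S) → 6
  σ[h>=2](π[h,v](S)) → 6
  R → 5
  (σ[h>=2](π[h,v](S)) ⋈[h=b] R) → 2

== RESULT ==
h | v | b | c | u
3 | p | 3 | 2 | p
8 | p | 8 | 4 | q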